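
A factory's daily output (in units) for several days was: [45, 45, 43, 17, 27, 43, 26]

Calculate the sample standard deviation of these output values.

11.5243

Step 1: Compute the mean: 35.1429
Step 2: Sum of squared deviations from the mean: 796.8571
Step 3: Sample variance = 796.8571 / 6 = 132.8095
Step 4: Standard deviation = sqrt(132.8095) = 11.5243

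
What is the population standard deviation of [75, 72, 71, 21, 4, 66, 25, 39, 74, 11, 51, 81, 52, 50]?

24.7378

Step 1: Compute the mean: 49.4286
Step 2: Sum of squared deviations from the mean: 8567.4286
Step 3: Population variance = 8567.4286 / 14 = 611.9592
Step 4: Standard deviation = sqrt(611.9592) = 24.7378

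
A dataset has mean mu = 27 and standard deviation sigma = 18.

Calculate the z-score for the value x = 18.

-0.5

Step 1: Recall the z-score formula: z = (x - mu) / sigma
Step 2: Substitute values: z = (18 - 27) / 18
Step 3: z = -9 / 18 = -0.5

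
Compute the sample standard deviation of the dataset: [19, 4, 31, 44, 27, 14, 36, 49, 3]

16.5059

Step 1: Compute the mean: 25.2222
Step 2: Sum of squared deviations from the mean: 2179.5556
Step 3: Sample variance = 2179.5556 / 8 = 272.4444
Step 4: Standard deviation = sqrt(272.4444) = 16.5059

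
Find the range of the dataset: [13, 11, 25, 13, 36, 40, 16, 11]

29

Step 1: Identify the maximum value: max = 40
Step 2: Identify the minimum value: min = 11
Step 3: Range = max - min = 40 - 11 = 29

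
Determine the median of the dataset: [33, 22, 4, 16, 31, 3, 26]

22

Step 1: Sort the data in ascending order: [3, 4, 16, 22, 26, 31, 33]
Step 2: The number of values is n = 7.
Step 3: Since n is odd, the median is the middle value at position 4: 22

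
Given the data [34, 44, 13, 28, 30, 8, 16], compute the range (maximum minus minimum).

36

Step 1: Identify the maximum value: max = 44
Step 2: Identify the minimum value: min = 8
Step 3: Range = max - min = 44 - 8 = 36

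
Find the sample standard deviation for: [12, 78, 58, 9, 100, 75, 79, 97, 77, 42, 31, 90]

31.7328

Step 1: Compute the mean: 62.3333
Step 2: Sum of squared deviations from the mean: 11076.6667
Step 3: Sample variance = 11076.6667 / 11 = 1006.9697
Step 4: Standard deviation = sqrt(1006.9697) = 31.7328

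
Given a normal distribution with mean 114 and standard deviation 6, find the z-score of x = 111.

-0.5

Step 1: Recall the z-score formula: z = (x - mu) / sigma
Step 2: Substitute values: z = (111 - 114) / 6
Step 3: z = -3 / 6 = -0.5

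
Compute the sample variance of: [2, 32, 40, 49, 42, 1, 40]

388.619

Step 1: Compute the mean: (2 + 32 + 40 + 49 + 42 + 1 + 40) / 7 = 29.4286
Step 2: Compute squared deviations from the mean:
  (2 - 29.4286)^2 = 752.3265
  (32 - 29.4286)^2 = 6.6122
  (40 - 29.4286)^2 = 111.7551
  (49 - 29.4286)^2 = 383.0408
  (42 - 29.4286)^2 = 158.0408
  (1 - 29.4286)^2 = 808.1837
  (40 - 29.4286)^2 = 111.7551
Step 3: Sum of squared deviations = 2331.7143
Step 4: Sample variance = 2331.7143 / 6 = 388.619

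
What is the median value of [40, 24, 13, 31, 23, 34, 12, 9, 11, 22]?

22.5

Step 1: Sort the data in ascending order: [9, 11, 12, 13, 22, 23, 24, 31, 34, 40]
Step 2: The number of values is n = 10.
Step 3: Since n is even, the median is the average of positions 5 and 6:
  Median = (22 + 23) / 2 = 22.5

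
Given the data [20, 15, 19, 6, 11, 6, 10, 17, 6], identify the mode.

6

Step 1: Count the frequency of each value:
  6: appears 3 time(s)
  10: appears 1 time(s)
  11: appears 1 time(s)
  15: appears 1 time(s)
  17: appears 1 time(s)
  19: appears 1 time(s)
  20: appears 1 time(s)
Step 2: The value 6 appears most frequently (3 times).
Step 3: Mode = 6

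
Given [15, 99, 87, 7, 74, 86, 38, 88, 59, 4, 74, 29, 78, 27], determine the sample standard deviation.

33.431

Step 1: Compute the mean: 54.6429
Step 2: Sum of squared deviations from the mean: 14529.2143
Step 3: Sample variance = 14529.2143 / 13 = 1117.6319
Step 4: Standard deviation = sqrt(1117.6319) = 33.431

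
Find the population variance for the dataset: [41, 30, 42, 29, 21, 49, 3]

204.7755

Step 1: Compute the mean: (41 + 30 + 42 + 29 + 21 + 49 + 3) / 7 = 30.7143
Step 2: Compute squared deviations from the mean:
  (41 - 30.7143)^2 = 105.7959
  (30 - 30.7143)^2 = 0.5102
  (42 - 30.7143)^2 = 127.3673
  (29 - 30.7143)^2 = 2.9388
  (21 - 30.7143)^2 = 94.3673
  (49 - 30.7143)^2 = 334.3673
  (3 - 30.7143)^2 = 768.0816
Step 3: Sum of squared deviations = 1433.4286
Step 4: Population variance = 1433.4286 / 7 = 204.7755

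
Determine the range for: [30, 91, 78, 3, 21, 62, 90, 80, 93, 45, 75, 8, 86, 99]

96

Step 1: Identify the maximum value: max = 99
Step 2: Identify the minimum value: min = 3
Step 3: Range = max - min = 99 - 3 = 96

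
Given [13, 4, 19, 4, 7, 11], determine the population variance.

28.5556

Step 1: Compute the mean: (13 + 4 + 19 + 4 + 7 + 11) / 6 = 9.6667
Step 2: Compute squared deviations from the mean:
  (13 - 9.6667)^2 = 11.1111
  (4 - 9.6667)^2 = 32.1111
  (19 - 9.6667)^2 = 87.1111
  (4 - 9.6667)^2 = 32.1111
  (7 - 9.6667)^2 = 7.1111
  (11 - 9.6667)^2 = 1.7778
Step 3: Sum of squared deviations = 171.3333
Step 4: Population variance = 171.3333 / 6 = 28.5556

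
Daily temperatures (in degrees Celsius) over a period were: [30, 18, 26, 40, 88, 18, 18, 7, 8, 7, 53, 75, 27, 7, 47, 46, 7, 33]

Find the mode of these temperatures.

7

Step 1: Count the frequency of each value:
  7: appears 4 time(s)
  8: appears 1 time(s)
  18: appears 3 time(s)
  26: appears 1 time(s)
  27: appears 1 time(s)
  30: appears 1 time(s)
  33: appears 1 time(s)
  40: appears 1 time(s)
  46: appears 1 time(s)
  47: appears 1 time(s)
  53: appears 1 time(s)
  75: appears 1 time(s)
  88: appears 1 time(s)
Step 2: The value 7 appears most frequently (4 times).
Step 3: Mode = 7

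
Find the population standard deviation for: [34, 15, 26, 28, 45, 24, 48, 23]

10.5704

Step 1: Compute the mean: 30.375
Step 2: Sum of squared deviations from the mean: 893.875
Step 3: Population variance = 893.875 / 8 = 111.7344
Step 4: Standard deviation = sqrt(111.7344) = 10.5704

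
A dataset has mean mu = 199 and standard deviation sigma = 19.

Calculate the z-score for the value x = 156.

-2.2632

Step 1: Recall the z-score formula: z = (x - mu) / sigma
Step 2: Substitute values: z = (156 - 199) / 19
Step 3: z = -43 / 19 = -2.2632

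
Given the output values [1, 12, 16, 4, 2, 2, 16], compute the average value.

7.5714

Step 1: Sum all values: 1 + 12 + 16 + 4 + 2 + 2 + 16 = 53
Step 2: Count the number of values: n = 7
Step 3: Mean = sum / n = 53 / 7 = 7.5714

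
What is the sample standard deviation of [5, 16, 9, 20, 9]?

6.0581

Step 1: Compute the mean: 11.8
Step 2: Sum of squared deviations from the mean: 146.8
Step 3: Sample variance = 146.8 / 4 = 36.7
Step 4: Standard deviation = sqrt(36.7) = 6.0581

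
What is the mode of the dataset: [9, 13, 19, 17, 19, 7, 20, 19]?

19

Step 1: Count the frequency of each value:
  7: appears 1 time(s)
  9: appears 1 time(s)
  13: appears 1 time(s)
  17: appears 1 time(s)
  19: appears 3 time(s)
  20: appears 1 time(s)
Step 2: The value 19 appears most frequently (3 times).
Step 3: Mode = 19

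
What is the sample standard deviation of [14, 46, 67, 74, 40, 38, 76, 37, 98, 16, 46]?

25.9647

Step 1: Compute the mean: 50.1818
Step 2: Sum of squared deviations from the mean: 6741.6364
Step 3: Sample variance = 6741.6364 / 10 = 674.1636
Step 4: Standard deviation = sqrt(674.1636) = 25.9647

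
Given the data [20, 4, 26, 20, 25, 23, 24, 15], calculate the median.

21.5

Step 1: Sort the data in ascending order: [4, 15, 20, 20, 23, 24, 25, 26]
Step 2: The number of values is n = 8.
Step 3: Since n is even, the median is the average of positions 4 and 5:
  Median = (20 + 23) / 2 = 21.5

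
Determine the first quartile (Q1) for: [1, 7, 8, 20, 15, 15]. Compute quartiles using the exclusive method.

5.5

Step 1: Sort the data: [1, 7, 8, 15, 15, 20]
Step 2: n = 6
Step 3: Using the exclusive quartile method:
  Q1 = 5.5
  Q2 (median) = 11.5
  Q3 = 16.25
  IQR = Q3 - Q1 = 16.25 - 5.5 = 10.75
Step 4: Q1 = 5.5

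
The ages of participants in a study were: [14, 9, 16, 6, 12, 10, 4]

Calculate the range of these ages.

12

Step 1: Identify the maximum value: max = 16
Step 2: Identify the minimum value: min = 4
Step 3: Range = max - min = 16 - 4 = 12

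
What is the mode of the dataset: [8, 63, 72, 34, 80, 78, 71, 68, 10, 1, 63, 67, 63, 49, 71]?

63

Step 1: Count the frequency of each value:
  1: appears 1 time(s)
  8: appears 1 time(s)
  10: appears 1 time(s)
  34: appears 1 time(s)
  49: appears 1 time(s)
  63: appears 3 time(s)
  67: appears 1 time(s)
  68: appears 1 time(s)
  71: appears 2 time(s)
  72: appears 1 time(s)
  78: appears 1 time(s)
  80: appears 1 time(s)
Step 2: The value 63 appears most frequently (3 times).
Step 3: Mode = 63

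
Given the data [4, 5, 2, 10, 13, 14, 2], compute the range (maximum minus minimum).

12

Step 1: Identify the maximum value: max = 14
Step 2: Identify the minimum value: min = 2
Step 3: Range = max - min = 14 - 2 = 12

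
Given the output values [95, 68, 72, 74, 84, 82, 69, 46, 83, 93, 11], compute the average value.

70.6364

Step 1: Sum all values: 95 + 68 + 72 + 74 + 84 + 82 + 69 + 46 + 83 + 93 + 11 = 777
Step 2: Count the number of values: n = 11
Step 3: Mean = sum / n = 777 / 11 = 70.6364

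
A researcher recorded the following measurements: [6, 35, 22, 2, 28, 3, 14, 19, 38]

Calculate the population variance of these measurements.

160.4691

Step 1: Compute the mean: (6 + 35 + 22 + 2 + 28 + 3 + 14 + 19 + 38) / 9 = 18.5556
Step 2: Compute squared deviations from the mean:
  (6 - 18.5556)^2 = 157.642
  (35 - 18.5556)^2 = 270.4198
  (22 - 18.5556)^2 = 11.8642
  (2 - 18.5556)^2 = 274.0864
  (28 - 18.5556)^2 = 89.1975
  (3 - 18.5556)^2 = 241.9753
  (14 - 18.5556)^2 = 20.7531
  (19 - 18.5556)^2 = 0.1975
  (38 - 18.5556)^2 = 378.0864
Step 3: Sum of squared deviations = 1444.2222
Step 4: Population variance = 1444.2222 / 9 = 160.4691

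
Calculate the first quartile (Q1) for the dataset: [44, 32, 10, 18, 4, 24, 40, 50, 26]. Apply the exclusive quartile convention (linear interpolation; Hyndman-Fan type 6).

14

Step 1: Sort the data: [4, 10, 18, 24, 26, 32, 40, 44, 50]
Step 2: n = 9
Step 3: Using the exclusive quartile method:
  Q1 = 14
  Q2 (median) = 26
  Q3 = 42
  IQR = Q3 - Q1 = 42 - 14 = 28
Step 4: Q1 = 14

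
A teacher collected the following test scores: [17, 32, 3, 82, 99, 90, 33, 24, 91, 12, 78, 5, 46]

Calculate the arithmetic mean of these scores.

47.0769

Step 1: Sum all values: 17 + 32 + 3 + 82 + 99 + 90 + 33 + 24 + 91 + 12 + 78 + 5 + 46 = 612
Step 2: Count the number of values: n = 13
Step 3: Mean = sum / n = 612 / 13 = 47.0769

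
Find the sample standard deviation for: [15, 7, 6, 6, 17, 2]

5.8452

Step 1: Compute the mean: 8.8333
Step 2: Sum of squared deviations from the mean: 170.8333
Step 3: Sample variance = 170.8333 / 5 = 34.1667
Step 4: Standard deviation = sqrt(34.1667) = 5.8452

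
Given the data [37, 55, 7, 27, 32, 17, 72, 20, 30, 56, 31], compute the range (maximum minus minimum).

65

Step 1: Identify the maximum value: max = 72
Step 2: Identify the minimum value: min = 7
Step 3: Range = max - min = 72 - 7 = 65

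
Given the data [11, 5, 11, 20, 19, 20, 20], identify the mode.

20

Step 1: Count the frequency of each value:
  5: appears 1 time(s)
  11: appears 2 time(s)
  19: appears 1 time(s)
  20: appears 3 time(s)
Step 2: The value 20 appears most frequently (3 times).
Step 3: Mode = 20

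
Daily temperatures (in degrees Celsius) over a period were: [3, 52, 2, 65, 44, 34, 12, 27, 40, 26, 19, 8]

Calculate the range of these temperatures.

63

Step 1: Identify the maximum value: max = 65
Step 2: Identify the minimum value: min = 2
Step 3: Range = max - min = 65 - 2 = 63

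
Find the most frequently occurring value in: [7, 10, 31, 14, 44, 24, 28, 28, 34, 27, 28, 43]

28

Step 1: Count the frequency of each value:
  7: appears 1 time(s)
  10: appears 1 time(s)
  14: appears 1 time(s)
  24: appears 1 time(s)
  27: appears 1 time(s)
  28: appears 3 time(s)
  31: appears 1 time(s)
  34: appears 1 time(s)
  43: appears 1 time(s)
  44: appears 1 time(s)
Step 2: The value 28 appears most frequently (3 times).
Step 3: Mode = 28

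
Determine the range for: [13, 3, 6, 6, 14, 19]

16

Step 1: Identify the maximum value: max = 19
Step 2: Identify the minimum value: min = 3
Step 3: Range = max - min = 19 - 3 = 16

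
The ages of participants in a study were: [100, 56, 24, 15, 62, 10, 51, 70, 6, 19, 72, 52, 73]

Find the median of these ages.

52

Step 1: Sort the data in ascending order: [6, 10, 15, 19, 24, 51, 52, 56, 62, 70, 72, 73, 100]
Step 2: The number of values is n = 13.
Step 3: Since n is odd, the median is the middle value at position 7: 52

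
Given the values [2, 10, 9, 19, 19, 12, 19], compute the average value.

12.8571

Step 1: Sum all values: 2 + 10 + 9 + 19 + 19 + 12 + 19 = 90
Step 2: Count the number of values: n = 7
Step 3: Mean = sum / n = 90 / 7 = 12.8571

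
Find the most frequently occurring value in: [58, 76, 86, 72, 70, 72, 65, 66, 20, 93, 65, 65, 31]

65

Step 1: Count the frequency of each value:
  20: appears 1 time(s)
  31: appears 1 time(s)
  58: appears 1 time(s)
  65: appears 3 time(s)
  66: appears 1 time(s)
  70: appears 1 time(s)
  72: appears 2 time(s)
  76: appears 1 time(s)
  86: appears 1 time(s)
  93: appears 1 time(s)
Step 2: The value 65 appears most frequently (3 times).
Step 3: Mode = 65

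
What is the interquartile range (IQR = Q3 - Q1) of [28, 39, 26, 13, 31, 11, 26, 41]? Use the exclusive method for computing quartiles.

20.75

Step 1: Sort the data: [11, 13, 26, 26, 28, 31, 39, 41]
Step 2: n = 8
Step 3: Using the exclusive quartile method:
  Q1 = 16.25
  Q2 (median) = 27
  Q3 = 37
  IQR = Q3 - Q1 = 37 - 16.25 = 20.75
Step 4: IQR = 20.75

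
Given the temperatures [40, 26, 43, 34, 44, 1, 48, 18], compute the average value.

31.75

Step 1: Sum all values: 40 + 26 + 43 + 34 + 44 + 1 + 48 + 18 = 254
Step 2: Count the number of values: n = 8
Step 3: Mean = sum / n = 254 / 8 = 31.75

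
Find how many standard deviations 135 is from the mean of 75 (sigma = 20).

3

Step 1: Recall the z-score formula: z = (x - mu) / sigma
Step 2: Substitute values: z = (135 - 75) / 20
Step 3: z = 60 / 20 = 3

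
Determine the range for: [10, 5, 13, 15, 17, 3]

14

Step 1: Identify the maximum value: max = 17
Step 2: Identify the minimum value: min = 3
Step 3: Range = max - min = 17 - 3 = 14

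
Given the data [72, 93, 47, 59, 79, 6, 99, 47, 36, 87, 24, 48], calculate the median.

53.5

Step 1: Sort the data in ascending order: [6, 24, 36, 47, 47, 48, 59, 72, 79, 87, 93, 99]
Step 2: The number of values is n = 12.
Step 3: Since n is even, the median is the average of positions 6 and 7:
  Median = (48 + 59) / 2 = 53.5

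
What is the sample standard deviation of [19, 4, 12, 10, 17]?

5.9414

Step 1: Compute the mean: 12.4
Step 2: Sum of squared deviations from the mean: 141.2
Step 3: Sample variance = 141.2 / 4 = 35.3
Step 4: Standard deviation = sqrt(35.3) = 5.9414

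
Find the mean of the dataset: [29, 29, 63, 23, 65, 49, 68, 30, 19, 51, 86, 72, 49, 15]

46.2857

Step 1: Sum all values: 29 + 29 + 63 + 23 + 65 + 49 + 68 + 30 + 19 + 51 + 86 + 72 + 49 + 15 = 648
Step 2: Count the number of values: n = 14
Step 3: Mean = sum / n = 648 / 14 = 46.2857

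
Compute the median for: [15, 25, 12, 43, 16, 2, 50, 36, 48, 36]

30.5

Step 1: Sort the data in ascending order: [2, 12, 15, 16, 25, 36, 36, 43, 48, 50]
Step 2: The number of values is n = 10.
Step 3: Since n is even, the median is the average of positions 5 and 6:
  Median = (25 + 36) / 2 = 30.5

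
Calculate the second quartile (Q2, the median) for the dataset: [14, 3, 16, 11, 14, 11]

12.5

Step 1: Sort the data: [3, 11, 11, 14, 14, 16]
Step 2: n = 6
Step 3: Q2 is the median. Since n is even, it is the average of the values at positions 3 and 4:
  Q2 = (11 + 14) / 2 = 12.5
Step 4: Q2 = 12.5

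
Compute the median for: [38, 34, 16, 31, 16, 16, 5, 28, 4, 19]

17.5

Step 1: Sort the data in ascending order: [4, 5, 16, 16, 16, 19, 28, 31, 34, 38]
Step 2: The number of values is n = 10.
Step 3: Since n is even, the median is the average of positions 5 and 6:
  Median = (16 + 19) / 2 = 17.5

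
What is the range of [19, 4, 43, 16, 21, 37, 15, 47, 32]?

43

Step 1: Identify the maximum value: max = 47
Step 2: Identify the minimum value: min = 4
Step 3: Range = max - min = 47 - 4 = 43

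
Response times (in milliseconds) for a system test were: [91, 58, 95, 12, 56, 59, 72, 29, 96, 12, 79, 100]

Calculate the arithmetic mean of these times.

63.25

Step 1: Sum all values: 91 + 58 + 95 + 12 + 56 + 59 + 72 + 29 + 96 + 12 + 79 + 100 = 759
Step 2: Count the number of values: n = 12
Step 3: Mean = sum / n = 759 / 12 = 63.25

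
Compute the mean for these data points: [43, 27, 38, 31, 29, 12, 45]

32.1429

Step 1: Sum all values: 43 + 27 + 38 + 31 + 29 + 12 + 45 = 225
Step 2: Count the number of values: n = 7
Step 3: Mean = sum / n = 225 / 7 = 32.1429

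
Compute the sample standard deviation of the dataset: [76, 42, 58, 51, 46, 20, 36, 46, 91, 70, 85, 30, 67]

21.549

Step 1: Compute the mean: 55.2308
Step 2: Sum of squared deviations from the mean: 5572.3077
Step 3: Sample variance = 5572.3077 / 12 = 464.359
Step 4: Standard deviation = sqrt(464.359) = 21.549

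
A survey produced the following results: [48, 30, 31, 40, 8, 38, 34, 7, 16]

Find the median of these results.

31

Step 1: Sort the data in ascending order: [7, 8, 16, 30, 31, 34, 38, 40, 48]
Step 2: The number of values is n = 9.
Step 3: Since n is odd, the median is the middle value at position 5: 31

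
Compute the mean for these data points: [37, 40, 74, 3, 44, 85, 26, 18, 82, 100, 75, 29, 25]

49.0769

Step 1: Sum all values: 37 + 40 + 74 + 3 + 44 + 85 + 26 + 18 + 82 + 100 + 75 + 29 + 25 = 638
Step 2: Count the number of values: n = 13
Step 3: Mean = sum / n = 638 / 13 = 49.0769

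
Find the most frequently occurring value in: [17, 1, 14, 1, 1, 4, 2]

1

Step 1: Count the frequency of each value:
  1: appears 3 time(s)
  2: appears 1 time(s)
  4: appears 1 time(s)
  14: appears 1 time(s)
  17: appears 1 time(s)
Step 2: The value 1 appears most frequently (3 times).
Step 3: Mode = 1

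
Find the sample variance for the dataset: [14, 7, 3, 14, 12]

23.5

Step 1: Compute the mean: (14 + 7 + 3 + 14 + 12) / 5 = 10
Step 2: Compute squared deviations from the mean:
  (14 - 10)^2 = 16
  (7 - 10)^2 = 9
  (3 - 10)^2 = 49
  (14 - 10)^2 = 16
  (12 - 10)^2 = 4
Step 3: Sum of squared deviations = 94
Step 4: Sample variance = 94 / 4 = 23.5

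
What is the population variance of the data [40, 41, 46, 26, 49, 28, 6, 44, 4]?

253.8025

Step 1: Compute the mean: (40 + 41 + 46 + 26 + 49 + 28 + 6 + 44 + 4) / 9 = 31.5556
Step 2: Compute squared deviations from the mean:
  (40 - 31.5556)^2 = 71.3086
  (41 - 31.5556)^2 = 89.1975
  (46 - 31.5556)^2 = 208.642
  (26 - 31.5556)^2 = 30.8642
  (49 - 31.5556)^2 = 304.3086
  (28 - 31.5556)^2 = 12.642
  (6 - 31.5556)^2 = 653.0864
  (44 - 31.5556)^2 = 154.8642
  (4 - 31.5556)^2 = 759.3086
Step 3: Sum of squared deviations = 2284.2222
Step 4: Population variance = 2284.2222 / 9 = 253.8025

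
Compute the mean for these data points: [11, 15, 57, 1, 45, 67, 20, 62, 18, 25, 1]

29.2727

Step 1: Sum all values: 11 + 15 + 57 + 1 + 45 + 67 + 20 + 62 + 18 + 25 + 1 = 322
Step 2: Count the number of values: n = 11
Step 3: Mean = sum / n = 322 / 11 = 29.2727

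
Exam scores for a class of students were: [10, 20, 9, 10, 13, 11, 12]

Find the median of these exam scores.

11

Step 1: Sort the data in ascending order: [9, 10, 10, 11, 12, 13, 20]
Step 2: The number of values is n = 7.
Step 3: Since n is odd, the median is the middle value at position 4: 11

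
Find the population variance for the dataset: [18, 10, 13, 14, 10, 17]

9.5556

Step 1: Compute the mean: (18 + 10 + 13 + 14 + 10 + 17) / 6 = 13.6667
Step 2: Compute squared deviations from the mean:
  (18 - 13.6667)^2 = 18.7778
  (10 - 13.6667)^2 = 13.4444
  (13 - 13.6667)^2 = 0.4444
  (14 - 13.6667)^2 = 0.1111
  (10 - 13.6667)^2 = 13.4444
  (17 - 13.6667)^2 = 11.1111
Step 3: Sum of squared deviations = 57.3333
Step 4: Population variance = 57.3333 / 6 = 9.5556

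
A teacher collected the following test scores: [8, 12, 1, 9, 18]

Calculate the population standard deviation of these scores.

5.5353

Step 1: Compute the mean: 9.6
Step 2: Sum of squared deviations from the mean: 153.2
Step 3: Population variance = 153.2 / 5 = 30.64
Step 4: Standard deviation = sqrt(30.64) = 5.5353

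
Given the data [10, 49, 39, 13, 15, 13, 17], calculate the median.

15

Step 1: Sort the data in ascending order: [10, 13, 13, 15, 17, 39, 49]
Step 2: The number of values is n = 7.
Step 3: Since n is odd, the median is the middle value at position 4: 15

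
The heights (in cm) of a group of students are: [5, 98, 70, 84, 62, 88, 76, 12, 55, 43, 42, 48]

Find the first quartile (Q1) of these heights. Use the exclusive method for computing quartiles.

42.25

Step 1: Sort the data: [5, 12, 42, 43, 48, 55, 62, 70, 76, 84, 88, 98]
Step 2: n = 12
Step 3: Using the exclusive quartile method:
  Q1 = 42.25
  Q2 (median) = 58.5
  Q3 = 82
  IQR = Q3 - Q1 = 82 - 42.25 = 39.75
Step 4: Q1 = 42.25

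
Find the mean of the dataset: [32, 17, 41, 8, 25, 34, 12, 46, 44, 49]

30.8

Step 1: Sum all values: 32 + 17 + 41 + 8 + 25 + 34 + 12 + 46 + 44 + 49 = 308
Step 2: Count the number of values: n = 10
Step 3: Mean = sum / n = 308 / 10 = 30.8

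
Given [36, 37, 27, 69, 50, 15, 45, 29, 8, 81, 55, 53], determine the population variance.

412.7431

Step 1: Compute the mean: (36 + 37 + 27 + 69 + 50 + 15 + 45 + 29 + 8 + 81 + 55 + 53) / 12 = 42.0833
Step 2: Compute squared deviations from the mean:
  (36 - 42.0833)^2 = 37.0069
  (37 - 42.0833)^2 = 25.8403
  (27 - 42.0833)^2 = 227.5069
  (69 - 42.0833)^2 = 724.5069
  (50 - 42.0833)^2 = 62.6736
  (15 - 42.0833)^2 = 733.5069
  (45 - 42.0833)^2 = 8.5069
  (29 - 42.0833)^2 = 171.1736
  (8 - 42.0833)^2 = 1161.6736
  (81 - 42.0833)^2 = 1514.5069
  (55 - 42.0833)^2 = 166.8403
  (53 - 42.0833)^2 = 119.1736
Step 3: Sum of squared deviations = 4952.9167
Step 4: Population variance = 4952.9167 / 12 = 412.7431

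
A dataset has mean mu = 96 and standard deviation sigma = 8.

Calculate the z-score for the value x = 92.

-0.5

Step 1: Recall the z-score formula: z = (x - mu) / sigma
Step 2: Substitute values: z = (92 - 96) / 8
Step 3: z = -4 / 8 = -0.5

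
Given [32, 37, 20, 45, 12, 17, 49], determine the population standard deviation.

13.2634

Step 1: Compute the mean: 30.2857
Step 2: Sum of squared deviations from the mean: 1231.4286
Step 3: Population variance = 1231.4286 / 7 = 175.9184
Step 4: Standard deviation = sqrt(175.9184) = 13.2634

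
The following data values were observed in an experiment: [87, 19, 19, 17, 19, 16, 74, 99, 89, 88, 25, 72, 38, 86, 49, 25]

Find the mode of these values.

19

Step 1: Count the frequency of each value:
  16: appears 1 time(s)
  17: appears 1 time(s)
  19: appears 3 time(s)
  25: appears 2 time(s)
  38: appears 1 time(s)
  49: appears 1 time(s)
  72: appears 1 time(s)
  74: appears 1 time(s)
  86: appears 1 time(s)
  87: appears 1 time(s)
  88: appears 1 time(s)
  89: appears 1 time(s)
  99: appears 1 time(s)
Step 2: The value 19 appears most frequently (3 times).
Step 3: Mode = 19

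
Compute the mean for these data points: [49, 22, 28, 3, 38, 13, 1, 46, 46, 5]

25.1

Step 1: Sum all values: 49 + 22 + 28 + 3 + 38 + 13 + 1 + 46 + 46 + 5 = 251
Step 2: Count the number of values: n = 10
Step 3: Mean = sum / n = 251 / 10 = 25.1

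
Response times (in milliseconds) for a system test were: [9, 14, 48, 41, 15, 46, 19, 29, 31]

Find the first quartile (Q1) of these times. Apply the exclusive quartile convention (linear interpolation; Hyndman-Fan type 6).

14.5

Step 1: Sort the data: [9, 14, 15, 19, 29, 31, 41, 46, 48]
Step 2: n = 9
Step 3: Using the exclusive quartile method:
  Q1 = 14.5
  Q2 (median) = 29
  Q3 = 43.5
  IQR = Q3 - Q1 = 43.5 - 14.5 = 29
Step 4: Q1 = 14.5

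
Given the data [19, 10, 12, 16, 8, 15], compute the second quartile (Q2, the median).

13.5

Step 1: Sort the data: [8, 10, 12, 15, 16, 19]
Step 2: n = 6
Step 3: Q2 is the median. Since n is even, it is the average of the values at positions 3 and 4:
  Q2 = (12 + 15) / 2 = 13.5
Step 4: Q2 = 13.5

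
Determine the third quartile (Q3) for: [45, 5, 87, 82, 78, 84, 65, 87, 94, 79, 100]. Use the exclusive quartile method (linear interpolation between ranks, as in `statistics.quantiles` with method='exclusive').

87

Step 1: Sort the data: [5, 45, 65, 78, 79, 82, 84, 87, 87, 94, 100]
Step 2: n = 11
Step 3: Using the exclusive quartile method:
  Q1 = 65
  Q2 (median) = 82
  Q3 = 87
  IQR = Q3 - Q1 = 87 - 65 = 22
Step 4: Q3 = 87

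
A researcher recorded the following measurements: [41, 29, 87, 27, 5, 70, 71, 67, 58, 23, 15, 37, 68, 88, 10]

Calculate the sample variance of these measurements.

781.1143

Step 1: Compute the mean: (41 + 29 + 87 + 27 + 5 + 70 + 71 + 67 + 58 + 23 + 15 + 37 + 68 + 88 + 10) / 15 = 46.4
Step 2: Compute squared deviations from the mean:
  (41 - 46.4)^2 = 29.16
  (29 - 46.4)^2 = 302.76
  (87 - 46.4)^2 = 1648.36
  (27 - 46.4)^2 = 376.36
  (5 - 46.4)^2 = 1713.96
  (70 - 46.4)^2 = 556.96
  (71 - 46.4)^2 = 605.16
  (67 - 46.4)^2 = 424.36
  (58 - 46.4)^2 = 134.56
  (23 - 46.4)^2 = 547.56
  (15 - 46.4)^2 = 985.96
  (37 - 46.4)^2 = 88.36
  (68 - 46.4)^2 = 466.56
  (88 - 46.4)^2 = 1730.56
  (10 - 46.4)^2 = 1324.96
Step 3: Sum of squared deviations = 10935.6
Step 4: Sample variance = 10935.6 / 14 = 781.1143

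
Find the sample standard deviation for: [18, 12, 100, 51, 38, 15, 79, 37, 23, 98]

33.8245

Step 1: Compute the mean: 47.1
Step 2: Sum of squared deviations from the mean: 10296.9
Step 3: Sample variance = 10296.9 / 9 = 1144.1
Step 4: Standard deviation = sqrt(1144.1) = 33.8245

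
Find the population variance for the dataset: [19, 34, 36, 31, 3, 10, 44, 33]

174.4375

Step 1: Compute the mean: (19 + 34 + 36 + 31 + 3 + 10 + 44 + 33) / 8 = 26.25
Step 2: Compute squared deviations from the mean:
  (19 - 26.25)^2 = 52.5625
  (34 - 26.25)^2 = 60.0625
  (36 - 26.25)^2 = 95.0625
  (31 - 26.25)^2 = 22.5625
  (3 - 26.25)^2 = 540.5625
  (10 - 26.25)^2 = 264.0625
  (44 - 26.25)^2 = 315.0625
  (33 - 26.25)^2 = 45.5625
Step 3: Sum of squared deviations = 1395.5
Step 4: Population variance = 1395.5 / 8 = 174.4375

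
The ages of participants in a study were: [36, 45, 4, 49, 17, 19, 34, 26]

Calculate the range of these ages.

45

Step 1: Identify the maximum value: max = 49
Step 2: Identify the minimum value: min = 4
Step 3: Range = max - min = 49 - 4 = 45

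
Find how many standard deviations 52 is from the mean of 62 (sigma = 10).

-1

Step 1: Recall the z-score formula: z = (x - mu) / sigma
Step 2: Substitute values: z = (52 - 62) / 10
Step 3: z = -10 / 10 = -1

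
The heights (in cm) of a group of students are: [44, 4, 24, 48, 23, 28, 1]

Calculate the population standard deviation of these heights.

16.5603

Step 1: Compute the mean: 24.5714
Step 2: Sum of squared deviations from the mean: 1919.7143
Step 3: Population variance = 1919.7143 / 7 = 274.2449
Step 4: Standard deviation = sqrt(274.2449) = 16.5603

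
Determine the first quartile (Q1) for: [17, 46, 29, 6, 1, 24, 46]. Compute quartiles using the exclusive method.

6

Step 1: Sort the data: [1, 6, 17, 24, 29, 46, 46]
Step 2: n = 7
Step 3: Using the exclusive quartile method:
  Q1 = 6
  Q2 (median) = 24
  Q3 = 46
  IQR = Q3 - Q1 = 46 - 6 = 40
Step 4: Q1 = 6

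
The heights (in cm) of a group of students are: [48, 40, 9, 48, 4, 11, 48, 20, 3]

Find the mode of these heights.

48

Step 1: Count the frequency of each value:
  3: appears 1 time(s)
  4: appears 1 time(s)
  9: appears 1 time(s)
  11: appears 1 time(s)
  20: appears 1 time(s)
  40: appears 1 time(s)
  48: appears 3 time(s)
Step 2: The value 48 appears most frequently (3 times).
Step 3: Mode = 48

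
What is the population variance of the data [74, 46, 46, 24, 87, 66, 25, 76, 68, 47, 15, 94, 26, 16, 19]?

691.1733

Step 1: Compute the mean: (74 + 46 + 46 + 24 + 87 + 66 + 25 + 76 + 68 + 47 + 15 + 94 + 26 + 16 + 19) / 15 = 48.6
Step 2: Compute squared deviations from the mean:
  (74 - 48.6)^2 = 645.16
  (46 - 48.6)^2 = 6.76
  (46 - 48.6)^2 = 6.76
  (24 - 48.6)^2 = 605.16
  (87 - 48.6)^2 = 1474.56
  (66 - 48.6)^2 = 302.76
  (25 - 48.6)^2 = 556.96
  (76 - 48.6)^2 = 750.76
  (68 - 48.6)^2 = 376.36
  (47 - 48.6)^2 = 2.56
  (15 - 48.6)^2 = 1128.96
  (94 - 48.6)^2 = 2061.16
  (26 - 48.6)^2 = 510.76
  (16 - 48.6)^2 = 1062.76
  (19 - 48.6)^2 = 876.16
Step 3: Sum of squared deviations = 10367.6
Step 4: Population variance = 10367.6 / 15 = 691.1733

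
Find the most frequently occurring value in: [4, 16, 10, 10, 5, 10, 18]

10

Step 1: Count the frequency of each value:
  4: appears 1 time(s)
  5: appears 1 time(s)
  10: appears 3 time(s)
  16: appears 1 time(s)
  18: appears 1 time(s)
Step 2: The value 10 appears most frequently (3 times).
Step 3: Mode = 10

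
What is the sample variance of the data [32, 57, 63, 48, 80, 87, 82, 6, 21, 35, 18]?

782.4909

Step 1: Compute the mean: (32 + 57 + 63 + 48 + 80 + 87 + 82 + 6 + 21 + 35 + 18) / 11 = 48.0909
Step 2: Compute squared deviations from the mean:
  (32 - 48.0909)^2 = 258.9174
  (57 - 48.0909)^2 = 79.3719
  (63 - 48.0909)^2 = 222.281
  (48 - 48.0909)^2 = 0.0083
  (80 - 48.0909)^2 = 1018.1901
  (87 - 48.0909)^2 = 1513.9174
  (82 - 48.0909)^2 = 1149.8264
  (6 - 48.0909)^2 = 1771.6446
  (21 - 48.0909)^2 = 733.9174
  (35 - 48.0909)^2 = 171.3719
  (18 - 48.0909)^2 = 905.4628
Step 3: Sum of squared deviations = 7824.9091
Step 4: Sample variance = 7824.9091 / 10 = 782.4909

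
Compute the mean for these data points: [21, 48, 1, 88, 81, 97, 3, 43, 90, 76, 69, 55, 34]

54.3077

Step 1: Sum all values: 21 + 48 + 1 + 88 + 81 + 97 + 3 + 43 + 90 + 76 + 69 + 55 + 34 = 706
Step 2: Count the number of values: n = 13
Step 3: Mean = sum / n = 706 / 13 = 54.3077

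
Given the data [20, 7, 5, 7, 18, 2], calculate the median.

7

Step 1: Sort the data in ascending order: [2, 5, 7, 7, 18, 20]
Step 2: The number of values is n = 6.
Step 3: Since n is even, the median is the average of positions 3 and 4:
  Median = (7 + 7) / 2 = 7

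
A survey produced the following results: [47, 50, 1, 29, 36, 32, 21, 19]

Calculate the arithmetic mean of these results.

29.375

Step 1: Sum all values: 47 + 50 + 1 + 29 + 36 + 32 + 21 + 19 = 235
Step 2: Count the number of values: n = 8
Step 3: Mean = sum / n = 235 / 8 = 29.375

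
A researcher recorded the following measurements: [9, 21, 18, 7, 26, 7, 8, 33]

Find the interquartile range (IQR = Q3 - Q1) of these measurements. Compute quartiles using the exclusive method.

17.5

Step 1: Sort the data: [7, 7, 8, 9, 18, 21, 26, 33]
Step 2: n = 8
Step 3: Using the exclusive quartile method:
  Q1 = 7.25
  Q2 (median) = 13.5
  Q3 = 24.75
  IQR = Q3 - Q1 = 24.75 - 7.25 = 17.5
Step 4: IQR = 17.5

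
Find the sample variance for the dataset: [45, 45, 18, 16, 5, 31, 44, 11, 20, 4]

264.1

Step 1: Compute the mean: (45 + 45 + 18 + 16 + 5 + 31 + 44 + 11 + 20 + 4) / 10 = 23.9
Step 2: Compute squared deviations from the mean:
  (45 - 23.9)^2 = 445.21
  (45 - 23.9)^2 = 445.21
  (18 - 23.9)^2 = 34.81
  (16 - 23.9)^2 = 62.41
  (5 - 23.9)^2 = 357.21
  (31 - 23.9)^2 = 50.41
  (44 - 23.9)^2 = 404.01
  (11 - 23.9)^2 = 166.41
  (20 - 23.9)^2 = 15.21
  (4 - 23.9)^2 = 396.01
Step 3: Sum of squared deviations = 2376.9
Step 4: Sample variance = 2376.9 / 9 = 264.1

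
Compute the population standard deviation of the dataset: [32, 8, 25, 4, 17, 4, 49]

15.4682

Step 1: Compute the mean: 19.8571
Step 2: Sum of squared deviations from the mean: 1674.8571
Step 3: Population variance = 1674.8571 / 7 = 239.2653
Step 4: Standard deviation = sqrt(239.2653) = 15.4682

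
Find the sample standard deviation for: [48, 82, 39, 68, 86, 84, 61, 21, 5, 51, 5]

29.8965

Step 1: Compute the mean: 50
Step 2: Sum of squared deviations from the mean: 8938
Step 3: Sample variance = 8938 / 10 = 893.8
Step 4: Standard deviation = sqrt(893.8) = 29.8965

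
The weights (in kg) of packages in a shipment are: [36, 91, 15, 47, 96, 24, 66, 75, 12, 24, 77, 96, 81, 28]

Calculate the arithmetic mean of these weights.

54.8571

Step 1: Sum all values: 36 + 91 + 15 + 47 + 96 + 24 + 66 + 75 + 12 + 24 + 77 + 96 + 81 + 28 = 768
Step 2: Count the number of values: n = 14
Step 3: Mean = sum / n = 768 / 14 = 54.8571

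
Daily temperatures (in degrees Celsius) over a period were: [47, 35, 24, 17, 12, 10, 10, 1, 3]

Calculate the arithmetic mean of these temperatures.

17.6667

Step 1: Sum all values: 47 + 35 + 24 + 17 + 12 + 10 + 10 + 1 + 3 = 159
Step 2: Count the number of values: n = 9
Step 3: Mean = sum / n = 159 / 9 = 17.6667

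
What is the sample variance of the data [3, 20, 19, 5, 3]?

76

Step 1: Compute the mean: (3 + 20 + 19 + 5 + 3) / 5 = 10
Step 2: Compute squared deviations from the mean:
  (3 - 10)^2 = 49
  (20 - 10)^2 = 100
  (19 - 10)^2 = 81
  (5 - 10)^2 = 25
  (3 - 10)^2 = 49
Step 3: Sum of squared deviations = 304
Step 4: Sample variance = 304 / 4 = 76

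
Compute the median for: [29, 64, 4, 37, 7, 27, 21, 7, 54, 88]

28

Step 1: Sort the data in ascending order: [4, 7, 7, 21, 27, 29, 37, 54, 64, 88]
Step 2: The number of values is n = 10.
Step 3: Since n is even, the median is the average of positions 5 and 6:
  Median = (27 + 29) / 2 = 28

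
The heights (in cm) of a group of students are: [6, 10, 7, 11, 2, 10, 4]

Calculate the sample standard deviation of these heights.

3.3877

Step 1: Compute the mean: 7.1429
Step 2: Sum of squared deviations from the mean: 68.8571
Step 3: Sample variance = 68.8571 / 6 = 11.4762
Step 4: Standard deviation = sqrt(11.4762) = 3.3877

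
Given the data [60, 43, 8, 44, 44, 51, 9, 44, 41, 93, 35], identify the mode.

44

Step 1: Count the frequency of each value:
  8: appears 1 time(s)
  9: appears 1 time(s)
  35: appears 1 time(s)
  41: appears 1 time(s)
  43: appears 1 time(s)
  44: appears 3 time(s)
  51: appears 1 time(s)
  60: appears 1 time(s)
  93: appears 1 time(s)
Step 2: The value 44 appears most frequently (3 times).
Step 3: Mode = 44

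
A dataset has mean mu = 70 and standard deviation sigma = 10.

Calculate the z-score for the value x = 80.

1

Step 1: Recall the z-score formula: z = (x - mu) / sigma
Step 2: Substitute values: z = (80 - 70) / 10
Step 3: z = 10 / 10 = 1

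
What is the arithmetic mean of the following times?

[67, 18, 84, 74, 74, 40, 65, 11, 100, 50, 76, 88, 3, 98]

60.5714

Step 1: Sum all values: 67 + 18 + 84 + 74 + 74 + 40 + 65 + 11 + 100 + 50 + 76 + 88 + 3 + 98 = 848
Step 2: Count the number of values: n = 14
Step 3: Mean = sum / n = 848 / 14 = 60.5714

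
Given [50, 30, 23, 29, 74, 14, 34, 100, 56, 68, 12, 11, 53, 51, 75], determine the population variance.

655.4222

Step 1: Compute the mean: (50 + 30 + 23 + 29 + 74 + 14 + 34 + 100 + 56 + 68 + 12 + 11 + 53 + 51 + 75) / 15 = 45.3333
Step 2: Compute squared deviations from the mean:
  (50 - 45.3333)^2 = 21.7778
  (30 - 45.3333)^2 = 235.1111
  (23 - 45.3333)^2 = 498.7778
  (29 - 45.3333)^2 = 266.7778
  (74 - 45.3333)^2 = 821.7778
  (14 - 45.3333)^2 = 981.7778
  (34 - 45.3333)^2 = 128.4444
  (100 - 45.3333)^2 = 2988.4444
  (56 - 45.3333)^2 = 113.7778
  (68 - 45.3333)^2 = 513.7778
  (12 - 45.3333)^2 = 1111.1111
  (11 - 45.3333)^2 = 1178.7778
  (53 - 45.3333)^2 = 58.7778
  (51 - 45.3333)^2 = 32.1111
  (75 - 45.3333)^2 = 880.1111
Step 3: Sum of squared deviations = 9831.3333
Step 4: Population variance = 9831.3333 / 15 = 655.4222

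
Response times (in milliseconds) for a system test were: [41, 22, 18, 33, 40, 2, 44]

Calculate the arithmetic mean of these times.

28.5714

Step 1: Sum all values: 41 + 22 + 18 + 33 + 40 + 2 + 44 = 200
Step 2: Count the number of values: n = 7
Step 3: Mean = sum / n = 200 / 7 = 28.5714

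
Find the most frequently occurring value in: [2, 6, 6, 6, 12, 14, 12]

6

Step 1: Count the frequency of each value:
  2: appears 1 time(s)
  6: appears 3 time(s)
  12: appears 2 time(s)
  14: appears 1 time(s)
Step 2: The value 6 appears most frequently (3 times).
Step 3: Mode = 6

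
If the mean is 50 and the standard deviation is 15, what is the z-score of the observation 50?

0

Step 1: Recall the z-score formula: z = (x - mu) / sigma
Step 2: Substitute values: z = (50 - 50) / 15
Step 3: z = 0 / 15 = 0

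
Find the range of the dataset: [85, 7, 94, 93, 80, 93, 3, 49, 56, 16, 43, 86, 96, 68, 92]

93

Step 1: Identify the maximum value: max = 96
Step 2: Identify the minimum value: min = 3
Step 3: Range = max - min = 96 - 3 = 93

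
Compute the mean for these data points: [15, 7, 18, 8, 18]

13.2

Step 1: Sum all values: 15 + 7 + 18 + 8 + 18 = 66
Step 2: Count the number of values: n = 5
Step 3: Mean = sum / n = 66 / 5 = 13.2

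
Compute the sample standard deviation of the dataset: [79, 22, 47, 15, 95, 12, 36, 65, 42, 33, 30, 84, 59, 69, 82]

26.8559

Step 1: Compute the mean: 51.3333
Step 2: Sum of squared deviations from the mean: 10097.3333
Step 3: Sample variance = 10097.3333 / 14 = 721.2381
Step 4: Standard deviation = sqrt(721.2381) = 26.8559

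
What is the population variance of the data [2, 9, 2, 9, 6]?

9.84

Step 1: Compute the mean: (2 + 9 + 2 + 9 + 6) / 5 = 5.6
Step 2: Compute squared deviations from the mean:
  (2 - 5.6)^2 = 12.96
  (9 - 5.6)^2 = 11.56
  (2 - 5.6)^2 = 12.96
  (9 - 5.6)^2 = 11.56
  (6 - 5.6)^2 = 0.16
Step 3: Sum of squared deviations = 49.2
Step 4: Population variance = 49.2 / 5 = 9.84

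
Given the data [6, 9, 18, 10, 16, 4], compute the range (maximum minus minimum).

14

Step 1: Identify the maximum value: max = 18
Step 2: Identify the minimum value: min = 4
Step 3: Range = max - min = 18 - 4 = 14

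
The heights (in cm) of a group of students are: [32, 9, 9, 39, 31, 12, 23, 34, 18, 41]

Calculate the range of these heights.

32

Step 1: Identify the maximum value: max = 41
Step 2: Identify the minimum value: min = 9
Step 3: Range = max - min = 41 - 9 = 32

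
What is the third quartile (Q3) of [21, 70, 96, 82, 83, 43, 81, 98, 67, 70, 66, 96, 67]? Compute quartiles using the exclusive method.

89.5

Step 1: Sort the data: [21, 43, 66, 67, 67, 70, 70, 81, 82, 83, 96, 96, 98]
Step 2: n = 13
Step 3: Using the exclusive quartile method:
  Q1 = 66.5
  Q2 (median) = 70
  Q3 = 89.5
  IQR = Q3 - Q1 = 89.5 - 66.5 = 23
Step 4: Q3 = 89.5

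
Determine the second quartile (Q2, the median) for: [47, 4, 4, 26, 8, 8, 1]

8

Step 1: Sort the data: [1, 4, 4, 8, 8, 26, 47]
Step 2: n = 7
Step 3: Q2 is the median. Since n is odd, it is the middle value at position 4: 8
Step 4: Q2 = 8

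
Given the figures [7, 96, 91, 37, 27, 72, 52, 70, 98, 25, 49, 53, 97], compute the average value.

59.5385

Step 1: Sum all values: 7 + 96 + 91 + 37 + 27 + 72 + 52 + 70 + 98 + 25 + 49 + 53 + 97 = 774
Step 2: Count the number of values: n = 13
Step 3: Mean = sum / n = 774 / 13 = 59.5385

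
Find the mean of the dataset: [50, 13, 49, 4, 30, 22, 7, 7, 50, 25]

25.7

Step 1: Sum all values: 50 + 13 + 49 + 4 + 30 + 22 + 7 + 7 + 50 + 25 = 257
Step 2: Count the number of values: n = 10
Step 3: Mean = sum / n = 257 / 10 = 25.7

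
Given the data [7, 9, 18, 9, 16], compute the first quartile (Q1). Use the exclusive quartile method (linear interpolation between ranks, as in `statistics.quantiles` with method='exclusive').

8

Step 1: Sort the data: [7, 9, 9, 16, 18]
Step 2: n = 5
Step 3: Using the exclusive quartile method:
  Q1 = 8
  Q2 (median) = 9
  Q3 = 17
  IQR = Q3 - Q1 = 17 - 8 = 9
Step 4: Q1 = 8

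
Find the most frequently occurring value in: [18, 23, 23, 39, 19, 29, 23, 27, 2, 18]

23

Step 1: Count the frequency of each value:
  2: appears 1 time(s)
  18: appears 2 time(s)
  19: appears 1 time(s)
  23: appears 3 time(s)
  27: appears 1 time(s)
  29: appears 1 time(s)
  39: appears 1 time(s)
Step 2: The value 23 appears most frequently (3 times).
Step 3: Mode = 23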